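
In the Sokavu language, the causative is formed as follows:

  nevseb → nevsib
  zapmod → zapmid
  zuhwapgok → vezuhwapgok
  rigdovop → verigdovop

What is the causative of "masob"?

"masob" ends in -b. The one such stem in the data (nevseb → nevsib) changes the last vowel to 'i' (as does zapmod), so the same rule applies.
So masob → masib.

masib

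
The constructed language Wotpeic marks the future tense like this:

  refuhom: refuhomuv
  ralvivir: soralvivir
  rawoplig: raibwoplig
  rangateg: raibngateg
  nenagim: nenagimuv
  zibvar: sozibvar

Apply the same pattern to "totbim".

rawoplig and ralvivir both have last vowel 'i' yet inflect differently (raibwoplig, soralvivir), so the last vowel is not what conditions the rule; the final letter is.
"totbim" ends in -m. The stems ending in -m (refuhom → refuhomuv, nenagim → nenagimuv) add -uv.
So totbim → totbimuv.

totbimuv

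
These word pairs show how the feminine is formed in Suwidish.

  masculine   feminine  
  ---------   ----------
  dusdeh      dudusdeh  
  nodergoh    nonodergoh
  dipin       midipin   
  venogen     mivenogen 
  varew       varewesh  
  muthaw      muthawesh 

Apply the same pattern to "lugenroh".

dusdeh and venogen both have last vowel 'e' yet inflect differently (dudusdeh, mivenogen), so the last vowel is not what conditions the rule; the final letter is.
"lugenroh" ends in -h. The stems ending in -h (dusdeh → dudusdeh, nodergoh → nonodergoh) repeat the first consonant+vowel as a prefix.
So lugenroh → lulugenroh.

lulugenroh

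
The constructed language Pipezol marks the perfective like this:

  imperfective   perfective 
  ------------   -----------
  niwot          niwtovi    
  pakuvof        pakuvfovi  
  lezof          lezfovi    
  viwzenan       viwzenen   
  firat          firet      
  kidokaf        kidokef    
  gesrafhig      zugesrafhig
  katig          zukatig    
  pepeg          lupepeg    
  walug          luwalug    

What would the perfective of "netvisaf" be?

niwot and firat both end in -t yet inflect differently (niwtovi, firet), so the final letter is not what conditions the rule; the last vowel is.
"netvisaf" has last vowel 'a'. The stems whose last vowel is 'a' (viwzenan → viwzenen, firat → firet, kidokaf → kidokef) change the last vowel to 'e'.
So netvisaf → netvisef.

netvisef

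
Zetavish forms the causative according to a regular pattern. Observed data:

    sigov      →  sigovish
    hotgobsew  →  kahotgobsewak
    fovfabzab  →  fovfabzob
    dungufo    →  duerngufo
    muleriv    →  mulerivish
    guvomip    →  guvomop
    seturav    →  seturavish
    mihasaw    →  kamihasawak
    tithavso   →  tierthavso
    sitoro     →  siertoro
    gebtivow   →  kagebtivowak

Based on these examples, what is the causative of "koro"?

koerro

guvomip and muleriv both have last vowel 'i' yet inflect differently (guvomop, mulerivish), so the last vowel is not what conditions the rule; the final letter is.
"koro" ends in -o. The stems ending in -o (sitoro → siertoro, tithavso → tierthavso, dungufo → duerngufo) insert -er- after the first vowel.
So koro → koerro.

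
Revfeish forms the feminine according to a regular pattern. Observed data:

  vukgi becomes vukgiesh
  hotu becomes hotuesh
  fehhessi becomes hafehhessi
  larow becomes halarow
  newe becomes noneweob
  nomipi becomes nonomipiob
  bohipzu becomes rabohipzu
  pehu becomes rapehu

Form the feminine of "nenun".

nonenunob

vukgi and fehhessi both end in -i yet inflect differently (vukgiesh, hafehhessi), so the final letter is not what conditions the rule; the first letter is.
"nenun" begins with n-. The stems beginning with n- (newe → noneweob, nomipi → nonomipiob) add no- … -ob around the stem.
The other patterns: stems beginning with h- or v- add -esh; stems beginning with f- or l- add the prefix ha-; stems beginning with b- or p- add the prefix ra-.
So nenun → nonenunob.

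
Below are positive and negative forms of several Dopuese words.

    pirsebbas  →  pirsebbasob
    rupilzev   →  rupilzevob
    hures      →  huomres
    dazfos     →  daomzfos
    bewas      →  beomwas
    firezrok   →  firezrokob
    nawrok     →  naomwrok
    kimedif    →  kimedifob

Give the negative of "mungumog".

mungumogob

dazfos and pirsebbas both end in -s yet inflect differently (daomzfos, pirsebbasob), so the final letter is not what conditions the rule; the number of vowels is.
"mungumog" has 3 vowels. The stems with 3 vowels (pirsebbas → pirsebbasob, firezrok → firezrokob, kimedif → kimedifob) add -ob.
So mungumog → mungumogob.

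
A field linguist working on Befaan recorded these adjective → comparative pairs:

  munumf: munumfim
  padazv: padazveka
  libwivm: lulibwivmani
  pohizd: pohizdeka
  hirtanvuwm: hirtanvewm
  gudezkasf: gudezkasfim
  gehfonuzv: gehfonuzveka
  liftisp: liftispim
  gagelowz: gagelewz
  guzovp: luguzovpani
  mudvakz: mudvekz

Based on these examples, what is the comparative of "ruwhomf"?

"ruwhomf" has second-to-last letter 'm'. The one such stem in the data (munumf → munumfim) adds -im, so the same rule applies.
The other patterns: stems whose second-to-last letter is 'k' or 'w' change the last vowel to 'e'; stems whose second-to-last letter is 'v' add lu- … -ani around the stem; stems whose second-to-last letter is 'z' add -eka.
So ruwhomf → ruwhomfim.

ruwhomfim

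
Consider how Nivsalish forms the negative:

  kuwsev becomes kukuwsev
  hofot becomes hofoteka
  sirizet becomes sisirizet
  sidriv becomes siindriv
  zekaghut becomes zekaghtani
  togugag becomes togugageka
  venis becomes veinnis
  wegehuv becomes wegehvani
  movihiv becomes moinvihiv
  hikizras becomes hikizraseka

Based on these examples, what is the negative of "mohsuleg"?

kuwsev and sidriv both end in -v yet inflect differently (kukuwsev, siindriv), so the final letter is not what conditions the rule; the last vowel is.
"mohsuleg" has last vowel 'e'. The stems whose last vowel is 'e' (sirizet → sisirizet, kuwsev → kukuwsev) repeat the first consonant+vowel as a prefix.
The other patterns: stems whose last vowel is 'i' insert -in- after the first vowel; stems whose last vowel is 'u' delete the last vowel and add -ani; stems whose last vowel is 'a' or 'o' add -eka.
So mohsuleg → momohsuleg.

momohsuleg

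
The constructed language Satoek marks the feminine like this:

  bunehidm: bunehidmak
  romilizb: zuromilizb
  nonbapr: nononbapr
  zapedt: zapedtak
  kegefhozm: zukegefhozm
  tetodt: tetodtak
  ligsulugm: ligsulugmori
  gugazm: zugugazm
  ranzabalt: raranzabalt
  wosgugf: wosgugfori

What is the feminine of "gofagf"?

gofagfori

"gofagf" has second-to-last letter 'g'. The stems whose second-to-last letter is 'g' (wosgugf → wosgugfori, ligsulugm → ligsulugmori) add -ori.
So gofagf → gofagfori.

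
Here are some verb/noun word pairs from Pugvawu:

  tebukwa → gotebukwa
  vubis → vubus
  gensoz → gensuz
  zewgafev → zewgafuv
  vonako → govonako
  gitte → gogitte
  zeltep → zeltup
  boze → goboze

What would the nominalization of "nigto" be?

gonigto

zeltep and boze both have last vowel 'e' yet inflect differently (zeltup, goboze), so the last vowel is not what conditions the rule; whether the stem ends in a vowel or a consonant is.
"nigto" ends in a vowel. The stems ending in a vowel (boze → goboze, gitte → gogitte, tebukwa → gotebukwa) add the prefix go-.
So nigto → gonigto.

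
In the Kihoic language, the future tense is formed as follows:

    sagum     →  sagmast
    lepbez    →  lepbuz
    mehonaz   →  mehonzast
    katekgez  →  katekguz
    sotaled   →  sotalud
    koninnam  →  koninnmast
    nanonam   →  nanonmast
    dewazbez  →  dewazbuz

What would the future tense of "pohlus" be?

pohlsast

lepbez and mehonaz both end in -z yet inflect differently (lepbuz, mehonzast), so the final letter is not what conditions the rule; the last vowel is.
"pohlus" has last vowel 'u'. The one such stem in the data (sagum → sagmast) deletes the last vowel and adds -ast (as do mehonaz, nanonam), so the same rule applies.
So pohlus → pohlsast.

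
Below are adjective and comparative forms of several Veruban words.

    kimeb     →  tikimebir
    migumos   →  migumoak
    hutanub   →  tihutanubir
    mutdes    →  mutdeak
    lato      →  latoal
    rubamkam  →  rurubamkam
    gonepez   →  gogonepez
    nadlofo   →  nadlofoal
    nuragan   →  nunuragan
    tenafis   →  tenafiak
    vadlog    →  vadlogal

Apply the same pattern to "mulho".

mulhoal

lato and migumos both have last vowel 'o' yet inflect differently (latoal, migumoak), so the last vowel is not what conditions the rule; the final letter is.
"mulho" ends in -o. The stems ending in -o (lato → latoal, nadlofo → nadlofoal) add -al.
So mulho → mulhoal.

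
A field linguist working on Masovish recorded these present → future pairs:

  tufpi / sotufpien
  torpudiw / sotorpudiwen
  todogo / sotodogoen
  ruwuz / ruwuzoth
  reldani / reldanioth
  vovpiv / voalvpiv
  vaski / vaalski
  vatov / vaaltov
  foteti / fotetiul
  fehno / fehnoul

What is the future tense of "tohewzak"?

tufpi and reldani both end in -i yet inflect differently (sotufpien, reldanioth), so the final letter is not what conditions the rule; the first letter is.
"tohewzak" begins with t-. The stems beginning with t- (tufpi → sotufpien, torpudiw → sotorpudiwen, todogo → sotodogoen) add so- … -en around the stem.
So tohewzak → sotohewzaken.

sotohewzaken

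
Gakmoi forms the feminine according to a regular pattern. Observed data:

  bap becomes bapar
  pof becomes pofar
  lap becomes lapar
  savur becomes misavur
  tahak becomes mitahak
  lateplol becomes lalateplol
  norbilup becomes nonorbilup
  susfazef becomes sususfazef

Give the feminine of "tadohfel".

bap and norbilup both end in -p yet inflect differently (bapar, nonorbilup), so the final letter is not what conditions the rule; the number of vowels is.
"tadohfel" has 3 vowels. The stems with 3 vowels (lateplol → lalateplol, norbilup → nonorbilup, susfazef → sususfazef) repeat the first consonant+vowel as a prefix.
So tadohfel → tatadohfel.

tatadohfel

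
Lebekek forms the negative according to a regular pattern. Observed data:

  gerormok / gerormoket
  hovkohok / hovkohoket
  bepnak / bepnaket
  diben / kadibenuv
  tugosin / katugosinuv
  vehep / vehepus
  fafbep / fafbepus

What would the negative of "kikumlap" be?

kikumlapus

"kikumlap" ends in -p. The stems ending in -p (vehep → vehepus, fafbep → fafbepus) add -us.
So kikumlap → kikumlapus.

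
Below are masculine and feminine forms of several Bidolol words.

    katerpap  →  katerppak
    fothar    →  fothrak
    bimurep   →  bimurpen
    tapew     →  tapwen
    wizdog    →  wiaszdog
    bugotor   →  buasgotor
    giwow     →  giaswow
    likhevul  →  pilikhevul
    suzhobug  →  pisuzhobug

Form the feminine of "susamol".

suassamol

katerpap and bimurep both end in -p yet inflect differently (katerppak, bimurpen), so the final letter is not what conditions the rule; the last vowel is.
"susamol" has last vowel 'o'. The stems whose last vowel is 'o' (wizdog → wiaszdog, bugotor → buasgotor, giwow → giaswow) insert -as- after the first vowel.
The other patterns: stems whose last vowel is 'a' delete the last vowel and add -ak; stems whose last vowel is 'e' delete the last vowel and add -en; stems whose last vowel is 'u' add the prefix pi-.
So susamol → suassamol.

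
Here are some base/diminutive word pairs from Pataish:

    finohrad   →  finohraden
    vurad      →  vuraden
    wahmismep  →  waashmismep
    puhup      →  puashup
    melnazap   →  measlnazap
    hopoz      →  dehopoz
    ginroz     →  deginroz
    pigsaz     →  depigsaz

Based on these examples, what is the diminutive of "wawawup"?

waaswawup

"wawawup" ends in -p. The stems ending in -p (wahmismep → waashmismep, puhup → puashup, melnazap → measlnazap) insert -as- after the first vowel.
The other patterns: stems ending in -d add -en; stems ending in -z add the prefix de-.
So wawawup → waaswawup.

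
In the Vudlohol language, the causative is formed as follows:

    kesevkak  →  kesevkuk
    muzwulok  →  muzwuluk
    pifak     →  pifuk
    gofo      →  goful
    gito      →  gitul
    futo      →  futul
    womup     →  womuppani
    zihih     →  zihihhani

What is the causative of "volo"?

volul

"volo" ends in -o. The stems ending in -o (gofo → goful, gito → gitul, futo → futul) drop the final letter and add -ul.
The other patterns: stems ending in -k change the last vowel to 'u'; stems ending in -h or -p double the final consonant and add -ani.
So volo → volul.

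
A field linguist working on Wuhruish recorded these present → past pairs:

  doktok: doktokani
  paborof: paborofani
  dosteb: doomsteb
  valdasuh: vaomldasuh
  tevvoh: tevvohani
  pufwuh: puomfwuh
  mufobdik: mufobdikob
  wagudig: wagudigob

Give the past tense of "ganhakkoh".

"ganhakkoh" has last vowel 'o'. The stems whose last vowel is 'o' (paborof → paborofani, tevvoh → tevvohani, doktok → doktokani) add -ani.
So ganhakkoh → ganhakkohani.

ganhakkohani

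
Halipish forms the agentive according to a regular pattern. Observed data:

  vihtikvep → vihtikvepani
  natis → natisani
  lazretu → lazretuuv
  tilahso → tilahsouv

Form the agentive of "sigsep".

sigsepani

"sigsep" ends in a consonant. The stems ending in a consonant (vihtikvep → vihtikvepani, natis → natisani) add -ani.
The other pattern: stems ending in a vowel add -uv.
So sigsep → sigsepani.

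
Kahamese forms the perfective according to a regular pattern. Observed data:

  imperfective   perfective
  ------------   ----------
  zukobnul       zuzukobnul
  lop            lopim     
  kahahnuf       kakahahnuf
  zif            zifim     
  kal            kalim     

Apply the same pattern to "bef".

befim

zif and kahahnuf both end in -f yet inflect differently (zifim, kakahahnuf), so the final letter is not what conditions the rule; the number of vowels is.
"bef" has 1 vowel. The stems with 1 vowel (lop → lopim, zif → zifim, kal → kalim) add -im.
So bef → befim.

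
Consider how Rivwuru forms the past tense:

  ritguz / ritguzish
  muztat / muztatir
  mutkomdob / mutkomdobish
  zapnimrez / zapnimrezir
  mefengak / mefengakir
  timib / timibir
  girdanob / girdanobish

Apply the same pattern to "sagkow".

"sagkow" has last vowel 'o'. The stems whose last vowel is 'o' (girdanob → girdanobish, mutkomdob → mutkomdobish) add -ish.
The other pattern: stems whose last vowel is 'a', 'e' or 'i' add -ir.
So sagkow → sagkowish.

sagkowish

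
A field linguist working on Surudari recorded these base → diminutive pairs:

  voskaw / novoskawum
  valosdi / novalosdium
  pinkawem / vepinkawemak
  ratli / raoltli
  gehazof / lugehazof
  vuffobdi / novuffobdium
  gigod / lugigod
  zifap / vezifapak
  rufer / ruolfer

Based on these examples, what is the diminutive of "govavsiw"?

lugovavsiw

"govavsiw" begins with g-. The stems beginning with g- (gehazof → lugehazof, gigod → lugigod) add the prefix lu-.
So govavsiw → lugovavsiw.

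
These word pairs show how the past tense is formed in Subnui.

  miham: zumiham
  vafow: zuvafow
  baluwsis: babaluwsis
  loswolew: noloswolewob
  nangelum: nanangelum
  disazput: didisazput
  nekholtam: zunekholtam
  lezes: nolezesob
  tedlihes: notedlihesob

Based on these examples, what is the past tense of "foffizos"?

tedlihes and baluwsis both end in -s yet inflect differently (notedlihesob, babaluwsis), so the final letter is not what conditions the rule; the last vowel is.
"foffizos" has last vowel 'o'. The one such stem in the data (vafow → zuvafow) adds the prefix zu-, so the same rule applies.
The other patterns: stems whose last vowel is 'e' add no- … -ob around the stem; stems whose last vowel is 'i' or 'u' repeat the first consonant+vowel as a prefix.
So foffizos → zufoffizos.

zufoffizos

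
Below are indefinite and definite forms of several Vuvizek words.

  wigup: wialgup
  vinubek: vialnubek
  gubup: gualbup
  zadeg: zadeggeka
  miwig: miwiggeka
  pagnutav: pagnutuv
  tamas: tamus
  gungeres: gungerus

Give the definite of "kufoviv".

kufovuv

"kufoviv" ends in -v. The one such stem in the data (pagnutav → pagnutuv) changes the last vowel to 'u' (as do tamas, gungeres), so the same rule applies.
So kufoviv → kufovuv.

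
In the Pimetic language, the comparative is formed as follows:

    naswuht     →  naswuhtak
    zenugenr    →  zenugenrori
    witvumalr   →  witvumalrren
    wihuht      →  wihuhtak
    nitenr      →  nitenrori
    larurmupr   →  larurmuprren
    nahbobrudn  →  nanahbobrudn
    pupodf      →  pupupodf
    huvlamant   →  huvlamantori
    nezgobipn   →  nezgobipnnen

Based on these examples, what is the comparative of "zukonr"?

huvlamant and naswuht both end in -t yet inflect differently (huvlamantori, naswuhtak), so the final letter is not what conditions the rule; the second-to-last letter is.
"zukonr" has second-to-last letter 'n'. The stems whose second-to-last letter is 'n' (zenugenr → zenugenrori, huvlamant → huvlamantori, nitenr → nitenrori) add -ori.
So zukonr → zukonrori.

zukonrori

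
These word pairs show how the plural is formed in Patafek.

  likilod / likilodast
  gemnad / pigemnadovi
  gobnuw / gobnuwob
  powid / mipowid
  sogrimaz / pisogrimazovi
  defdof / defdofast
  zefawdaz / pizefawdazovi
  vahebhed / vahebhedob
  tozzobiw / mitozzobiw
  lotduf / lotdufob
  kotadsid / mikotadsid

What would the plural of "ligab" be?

piligabovi

likilod and gemnad both end in -d yet inflect differently (likilodast, pigemnadovi), so the final letter is not what conditions the rule; the last vowel is.
"ligab" has last vowel 'a'. The stems whose last vowel is 'a' (gemnad → pigemnadovi, zefawdaz → pizefawdazovi, sogrimaz → pisogrimazovi) add pi- … -ovi around the stem.
So ligab → piligabovi.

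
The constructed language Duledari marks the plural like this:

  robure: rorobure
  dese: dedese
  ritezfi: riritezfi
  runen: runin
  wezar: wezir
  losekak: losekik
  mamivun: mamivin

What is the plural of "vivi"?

robure and runen both have last vowel 'e' yet inflect differently (rorobure, runin), so the last vowel is not what conditions the rule; whether the stem ends in a vowel or a consonant is.
"vivi" ends in a vowel. The stems ending in a vowel (robure → rorobure, dese → dedese, ritezfi → riritezfi) repeat the first consonant+vowel as a prefix.
So vivi → vivivi.

vivivi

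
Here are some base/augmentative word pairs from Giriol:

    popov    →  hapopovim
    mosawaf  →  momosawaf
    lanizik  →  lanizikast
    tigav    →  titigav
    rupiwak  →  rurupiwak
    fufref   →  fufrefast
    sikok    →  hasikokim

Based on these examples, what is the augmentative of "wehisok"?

popov and tigav both end in -v yet inflect differently (hapopovim, titigav), so the final letter is not what conditions the rule; the last vowel is.
"wehisok" has last vowel 'o'. The stems whose last vowel is 'o' (popov → hapopovim, sikok → hasikokim) add ha- … -im around the stem.
So wehisok → hawehisokim.

hawehisokim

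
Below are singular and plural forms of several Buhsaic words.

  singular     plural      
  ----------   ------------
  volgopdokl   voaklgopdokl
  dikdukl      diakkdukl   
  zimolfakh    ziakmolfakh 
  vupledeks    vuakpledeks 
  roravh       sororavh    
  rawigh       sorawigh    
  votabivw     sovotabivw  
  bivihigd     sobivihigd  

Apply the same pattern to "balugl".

sobalugl

zimolfakh and roravh both end in -h yet inflect differently (ziakmolfakh, sororavh), so the final letter is not what conditions the rule; the second-to-last letter is.
"balugl" has second-to-last letter 'g'. The stems whose second-to-last letter is 'g' (rawigh → sorawigh, bivihigd → sobivihigd) add the prefix so-.
So balugl → sobalugl.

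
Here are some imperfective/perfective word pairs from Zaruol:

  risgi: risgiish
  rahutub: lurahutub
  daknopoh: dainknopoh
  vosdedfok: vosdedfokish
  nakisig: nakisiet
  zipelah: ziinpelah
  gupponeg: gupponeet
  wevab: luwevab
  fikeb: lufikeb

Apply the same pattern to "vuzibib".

luvuzibib

gupponeg and fikeb both have last vowel 'e' yet inflect differently (gupponeet, lufikeb), so the last vowel is not what conditions the rule; the final letter is.
"vuzibib" ends in -b. The stems ending in -b (fikeb → lufikeb, rahutub → lurahutub, wevab → luwevab) add the prefix lu-.
So vuzibib → luvuzibib.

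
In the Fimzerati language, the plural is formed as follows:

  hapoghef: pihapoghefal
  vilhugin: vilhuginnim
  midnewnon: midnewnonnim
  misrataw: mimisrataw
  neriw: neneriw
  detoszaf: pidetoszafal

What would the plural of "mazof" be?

vilhugin and neriw both have last vowel 'i' yet inflect differently (vilhuginnim, neneriw), so the last vowel is not what conditions the rule; the final letter is.
"mazof" ends in -f. The stems ending in -f (hapoghef → pihapoghefal, detoszaf → pidetoszafal) add pi- … -al around the stem.
The other patterns: stems ending in -n double the final consonant and add -im; stems ending in -w repeat the first consonant+vowel as a prefix.
So mazof → pimazofal.

pimazofal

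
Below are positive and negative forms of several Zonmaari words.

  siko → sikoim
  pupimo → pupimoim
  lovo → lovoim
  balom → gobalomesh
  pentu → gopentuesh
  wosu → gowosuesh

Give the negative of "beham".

"beham" ends in -m. The one such stem in the data (balom → gobalomesh) adds go- … -esh around the stem, so the same rule applies.
So beham → gobehamesh.

gobehamesh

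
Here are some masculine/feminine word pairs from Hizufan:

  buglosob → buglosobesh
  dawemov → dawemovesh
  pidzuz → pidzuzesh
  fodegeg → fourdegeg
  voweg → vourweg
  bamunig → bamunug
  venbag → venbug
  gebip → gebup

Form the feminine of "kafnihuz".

fodegeg and bamunig both end in -g yet inflect differently (fourdegeg, bamunug), so the final letter is not what conditions the rule; the last vowel is.
"kafnihuz" has last vowel 'u'. The one such stem in the data (pidzuz → pidzuzesh) adds -esh, so the same rule applies.
So kafnihuz → kafnihuzesh.

kafnihuzesh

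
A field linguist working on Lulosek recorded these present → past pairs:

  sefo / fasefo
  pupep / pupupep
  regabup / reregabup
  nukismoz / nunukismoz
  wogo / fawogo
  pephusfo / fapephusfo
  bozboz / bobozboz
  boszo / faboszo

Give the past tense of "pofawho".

boszo and bozboz both have last vowel 'o' yet inflect differently (faboszo, bobozboz), so the last vowel is not what conditions the rule; the final letter is.
"pofawho" ends in -o. The stems ending in -o (boszo → faboszo, wogo → fawogo, sefo → fasefo) add the prefix fa-.
So pofawho → fapofawho.

fapofawho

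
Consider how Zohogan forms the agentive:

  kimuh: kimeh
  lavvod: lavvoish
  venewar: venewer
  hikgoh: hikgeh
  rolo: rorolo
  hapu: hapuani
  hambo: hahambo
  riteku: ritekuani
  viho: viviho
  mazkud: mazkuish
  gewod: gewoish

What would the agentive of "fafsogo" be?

fafafsogo

"fafsogo" ends in -o. The stems ending in -o (viho → viviho, rolo → rorolo, hambo → hahambo) repeat the first consonant+vowel as a prefix.
The other patterns: stems ending in -d drop the final letter and add -ish; stems ending in -u add -ani; stems ending in -h or -r change the last vowel to 'e'.
So fafsogo → fafafsogo.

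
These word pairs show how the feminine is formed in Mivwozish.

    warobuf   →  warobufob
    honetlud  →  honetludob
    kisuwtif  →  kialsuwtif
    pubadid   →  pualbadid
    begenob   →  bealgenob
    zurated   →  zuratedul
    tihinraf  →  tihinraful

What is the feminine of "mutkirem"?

mutkiremul

warobuf and kisuwtif both end in -f yet inflect differently (warobufob, kialsuwtif), so the final letter is not what conditions the rule; the last vowel is.
"mutkirem" has last vowel 'e'. The one such stem in the data (zurated → zuratedul) adds -ul, so the same rule applies.
So mutkirem → mutkiremul.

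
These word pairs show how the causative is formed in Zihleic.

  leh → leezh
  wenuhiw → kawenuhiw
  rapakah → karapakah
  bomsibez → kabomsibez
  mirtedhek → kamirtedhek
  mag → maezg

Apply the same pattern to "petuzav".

kapetuzav

rapakah and leh both end in -h yet inflect differently (karapakah, leezh), so the final letter is not what conditions the rule; the number of vowels is.
"petuzav" has 3 vowels. The stems with 3 vowels (bomsibez → kabomsibez, rapakah → karapakah, wenuhiw → kawenuhiw) add the prefix ka-.
So petuzav → kapetuzav.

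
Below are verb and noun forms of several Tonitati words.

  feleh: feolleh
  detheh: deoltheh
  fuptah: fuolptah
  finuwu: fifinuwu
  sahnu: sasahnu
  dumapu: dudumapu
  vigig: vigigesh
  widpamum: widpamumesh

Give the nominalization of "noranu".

finuwu and widpamum both have last vowel 'u' yet inflect differently (fifinuwu, widpamumesh), so the last vowel is not what conditions the rule; the final letter is.
"noranu" ends in -u. The stems ending in -u (finuwu → fifinuwu, sahnu → sasahnu, dumapu → dudumapu) repeat the first consonant+vowel as a prefix.
So noranu → nonoranu.

nonoranu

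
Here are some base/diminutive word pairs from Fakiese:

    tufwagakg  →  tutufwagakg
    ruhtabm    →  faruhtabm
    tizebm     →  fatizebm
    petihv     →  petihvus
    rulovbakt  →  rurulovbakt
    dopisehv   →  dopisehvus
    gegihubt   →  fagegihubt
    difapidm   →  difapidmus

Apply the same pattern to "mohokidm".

mohokidmus

rulovbakt and gegihubt both end in -t yet inflect differently (rurulovbakt, fagegihubt), so the final letter is not what conditions the rule; the second-to-last letter is.
"mohokidm" has second-to-last letter 'd'. The one such stem in the data (difapidm → difapidmus) adds -us, so the same rule applies.
The other patterns: stems whose second-to-last letter is 'k' repeat the first consonant+vowel as a prefix; stems whose second-to-last letter is 'b' add the prefix fa-.
So mohokidm → mohokidmus.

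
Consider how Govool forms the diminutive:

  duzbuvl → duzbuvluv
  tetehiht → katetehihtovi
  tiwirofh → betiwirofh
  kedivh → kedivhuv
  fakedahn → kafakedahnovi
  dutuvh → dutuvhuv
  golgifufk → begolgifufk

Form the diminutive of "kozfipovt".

kedivh and tiwirofh both end in -h yet inflect differently (kedivhuv, betiwirofh), so the final letter is not what conditions the rule; the second-to-last letter is.
"kozfipovt" has second-to-last letter 'v'. The stems whose second-to-last letter is 'v' (kedivh → kedivhuv, dutuvh → dutuvhuv, duzbuvl → duzbuvluv) add -uv.
So kozfipovt → kozfipovtuv.

kozfipovtuv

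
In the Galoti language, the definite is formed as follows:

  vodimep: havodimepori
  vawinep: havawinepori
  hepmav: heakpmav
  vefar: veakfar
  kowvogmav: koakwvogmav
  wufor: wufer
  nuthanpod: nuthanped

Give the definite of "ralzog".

"ralzog" has last vowel 'o'. The stems whose last vowel is 'o' (wufor → wufer, nuthanpod → nuthanped) change the last vowel to 'e'.
The other patterns: stems whose last vowel is 'e' add ha- … -ori around the stem; stems whose last vowel is 'a' insert -ak- after the first vowel.
So ralzog → ralzeg.

ralzeg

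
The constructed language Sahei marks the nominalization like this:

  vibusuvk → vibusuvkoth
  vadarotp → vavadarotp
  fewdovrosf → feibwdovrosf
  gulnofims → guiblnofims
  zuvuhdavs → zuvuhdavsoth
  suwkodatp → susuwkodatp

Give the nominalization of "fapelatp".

fafapelatp

zuvuhdavs and gulnofims both end in -s yet inflect differently (zuvuhdavsoth, guiblnofims), so the final letter is not what conditions the rule; the second-to-last letter is.
"fapelatp" has second-to-last letter 't'. The stems whose second-to-last letter is 't' (suwkodatp → susuwkodatp, vadarotp → vavadarotp) repeat the first consonant+vowel as a prefix.
So fapelatp → fafapelatp.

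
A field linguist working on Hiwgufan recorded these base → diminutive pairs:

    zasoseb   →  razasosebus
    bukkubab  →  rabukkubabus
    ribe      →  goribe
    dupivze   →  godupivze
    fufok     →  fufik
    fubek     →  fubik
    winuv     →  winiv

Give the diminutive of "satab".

zasoseb and ribe both have last vowel 'e' yet inflect differently (razasosebus, goribe), so the last vowel is not what conditions the rule; the final letter is.
"satab" ends in -b. The stems ending in -b (zasoseb → razasosebus, bukkubab → rabukkubabus) add ra- … -us around the stem.
The other patterns: stems ending in -e add the prefix go-; stems ending in -k or -v change the last vowel to 'i'.
So satab → rasatabus.

rasatabus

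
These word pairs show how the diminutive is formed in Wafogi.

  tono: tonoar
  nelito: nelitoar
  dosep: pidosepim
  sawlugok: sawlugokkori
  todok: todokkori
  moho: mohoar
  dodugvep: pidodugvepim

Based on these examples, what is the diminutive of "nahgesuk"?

nahgesukkori

"nahgesuk" ends in -k. The stems ending in -k (todok → todokkori, sawlugok → sawlugokkori) double the final consonant and add -ori.
The other patterns: stems ending in -p add pi- … -im around the stem; stems ending in -o add -ar.
So nahgesuk → nahgesukkori.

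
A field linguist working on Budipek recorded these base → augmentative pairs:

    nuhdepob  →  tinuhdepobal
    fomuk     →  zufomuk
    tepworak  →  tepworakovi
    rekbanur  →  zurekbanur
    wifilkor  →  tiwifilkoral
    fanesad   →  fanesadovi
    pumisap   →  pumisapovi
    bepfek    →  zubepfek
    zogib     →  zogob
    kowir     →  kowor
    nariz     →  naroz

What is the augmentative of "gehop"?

tigehopal

wifilkor and rekbanur both end in -r yet inflect differently (tiwifilkoral, zurekbanur), so the final letter is not what conditions the rule; the last vowel is.
"gehop" has last vowel 'o'. The stems whose last vowel is 'o' (wifilkor → tiwifilkoral, nuhdepob → tinuhdepobal) add ti- … -al around the stem.
So gehop → tigehopal.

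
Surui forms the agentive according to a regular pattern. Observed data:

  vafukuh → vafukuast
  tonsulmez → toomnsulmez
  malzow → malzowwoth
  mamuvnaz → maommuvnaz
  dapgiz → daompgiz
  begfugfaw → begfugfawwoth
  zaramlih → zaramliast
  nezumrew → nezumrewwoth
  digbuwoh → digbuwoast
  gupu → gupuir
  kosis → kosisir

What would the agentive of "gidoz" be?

"gidoz" ends in -z. The stems ending in -z (dapgiz → daompgiz, tonsulmez → toomnsulmez, mamuvnaz → maommuvnaz) insert -om- after the first vowel.
So gidoz → giomdoz.

giomdoz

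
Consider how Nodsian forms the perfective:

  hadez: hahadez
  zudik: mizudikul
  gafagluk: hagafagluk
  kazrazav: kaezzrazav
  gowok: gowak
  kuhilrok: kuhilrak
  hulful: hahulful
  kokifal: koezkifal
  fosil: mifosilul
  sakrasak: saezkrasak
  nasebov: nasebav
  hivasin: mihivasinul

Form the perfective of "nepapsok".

nepapsak

zudik and gafagluk both end in -k yet inflect differently (mizudikul, hagafagluk), so the final letter is not what conditions the rule; the last vowel is.
"nepapsok" has last vowel 'o'. The stems whose last vowel is 'o' (gowok → gowak, kuhilrok → kuhilrak, nasebov → nasebav) change the last vowel to 'a'.
The other patterns: stems whose last vowel is 'i' add mi- … -ul around the stem; stems whose last vowel is 'e' or 'u' add the prefix ha-; stems whose last vowel is 'a' insert -ez- after the first vowel.
So nepapsok → nepapsak.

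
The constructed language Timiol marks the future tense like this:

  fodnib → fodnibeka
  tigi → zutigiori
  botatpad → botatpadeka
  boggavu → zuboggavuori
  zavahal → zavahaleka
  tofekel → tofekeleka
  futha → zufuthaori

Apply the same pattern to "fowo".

"fowo" ends in a vowel. The stems ending in a vowel (tigi → zutigiori, futha → zufuthaori, boggavu → zuboggavuori) add zu- … -ori around the stem.
So fowo → zufowoori.

zufowoori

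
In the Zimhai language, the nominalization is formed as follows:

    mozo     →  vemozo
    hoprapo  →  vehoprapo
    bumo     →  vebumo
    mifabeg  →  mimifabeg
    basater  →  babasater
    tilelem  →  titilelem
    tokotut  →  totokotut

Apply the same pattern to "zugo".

vezugo

mozo and mifabeg both begin with m- yet inflect differently (vemozo, mimifabeg), so the first letter is not what conditions the rule; whether the stem ends in a vowel or a consonant is.
"zugo" ends in a vowel. The stems ending in a vowel (mozo → vemozo, hoprapo → vehoprapo, bumo → vebumo) add the prefix ve-.
So zugo → vezugo.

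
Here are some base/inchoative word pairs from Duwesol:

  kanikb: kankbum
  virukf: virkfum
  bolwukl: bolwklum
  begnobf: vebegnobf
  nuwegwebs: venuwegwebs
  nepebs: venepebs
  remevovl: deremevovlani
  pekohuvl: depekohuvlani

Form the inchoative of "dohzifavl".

dedohzifavlani

virukf and begnobf both end in -f yet inflect differently (virkfum, vebegnobf), so the final letter is not what conditions the rule; the second-to-last letter is.
"dohzifavl" has second-to-last letter 'v'. The stems whose second-to-last letter is 'v' (remevovl → deremevovlani, pekohuvl → depekohuvlani) add de- … -ani around the stem.
The other patterns: stems whose second-to-last letter is 'k' delete the last vowel and add -um; stems whose second-to-last letter is 'b' add the prefix ve-.
So dohzifavl → dedohzifavlani.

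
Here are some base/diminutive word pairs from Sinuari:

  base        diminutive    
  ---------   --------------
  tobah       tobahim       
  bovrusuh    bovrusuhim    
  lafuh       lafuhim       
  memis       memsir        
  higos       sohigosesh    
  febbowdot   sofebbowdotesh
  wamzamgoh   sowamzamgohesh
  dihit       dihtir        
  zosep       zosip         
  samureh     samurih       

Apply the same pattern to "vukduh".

memis and higos both end in -s yet inflect differently (memsir, sohigosesh), so the final letter is not what conditions the rule; the last vowel is.
"vukduh" has last vowel 'u'. The stems whose last vowel is 'u' (bovrusuh → bovrusuhim, lafuh → lafuhim) add -im.
The other patterns: stems whose last vowel is 'i' delete the last vowel and add -ir; stems whose last vowel is 'e' change the last vowel to 'i'; stems whose last vowel is 'o' add so- … -esh around the stem.
So vukduh → vukduhim.

vukduhim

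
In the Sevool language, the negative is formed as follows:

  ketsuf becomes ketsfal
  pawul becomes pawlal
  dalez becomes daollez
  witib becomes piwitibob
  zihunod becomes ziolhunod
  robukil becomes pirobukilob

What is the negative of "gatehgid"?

robukil and pawul both end in -l yet inflect differently (pirobukilob, pawlal), so the final letter is not what conditions the rule; the last vowel is.
"gatehgid" has last vowel 'i'. The stems whose last vowel is 'i' (witib → piwitibob, robukil → pirobukilob) add pi- … -ob around the stem.
So gatehgid → pigatehgidob.

pigatehgidob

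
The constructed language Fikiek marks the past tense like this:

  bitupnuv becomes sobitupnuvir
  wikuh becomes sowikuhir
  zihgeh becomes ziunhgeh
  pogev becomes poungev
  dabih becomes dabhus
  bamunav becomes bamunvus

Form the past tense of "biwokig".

biwokgus

wikuh and zihgeh both end in -h yet inflect differently (sowikuhir, ziunhgeh), so the final letter is not what conditions the rule; the last vowel is.
"biwokig" has last vowel 'i'. The one such stem in the data (dabih → dabhus) deletes the last vowel and adds -us (as does bamunav), so the same rule applies.
The other patterns: stems whose last vowel is 'u' add so- … -ir around the stem; stems whose last vowel is 'e' insert -un- after the first vowel.
So biwokig → biwokgus.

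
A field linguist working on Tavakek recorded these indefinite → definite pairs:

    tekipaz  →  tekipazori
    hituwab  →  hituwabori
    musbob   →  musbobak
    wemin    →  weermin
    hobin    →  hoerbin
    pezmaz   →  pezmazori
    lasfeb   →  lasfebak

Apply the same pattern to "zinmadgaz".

zinmadgazori

hituwab and lasfeb both end in -b yet inflect differently (hituwabori, lasfebak), so the final letter is not what conditions the rule; the last vowel is.
"zinmadgaz" has last vowel 'a'. The stems whose last vowel is 'a' (tekipaz → tekipazori, pezmaz → pezmazori, hituwab → hituwabori) add -ori.
The other patterns: stems whose last vowel is 'i' insert -er- after the first vowel; stems whose last vowel is 'e' or 'o' add -ak.
So zinmadgaz → zinmadgazori.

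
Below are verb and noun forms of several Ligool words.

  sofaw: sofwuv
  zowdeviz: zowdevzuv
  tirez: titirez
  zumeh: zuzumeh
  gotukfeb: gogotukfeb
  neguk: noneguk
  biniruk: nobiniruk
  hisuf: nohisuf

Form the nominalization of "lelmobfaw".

lelmobfwuv

zowdeviz and tirez both end in -z yet inflect differently (zowdevzuv, titirez), so the final letter is not what conditions the rule; the last vowel is.
"lelmobfaw" has last vowel 'a'. The one such stem in the data (sofaw → sofwuv) deletes the last vowel and adds -uv (as does zowdeviz), so the same rule applies.
The other patterns: stems whose last vowel is 'e' repeat the first consonant+vowel as a prefix; stems whose last vowel is 'u' add the prefix no-.
So lelmobfaw → lelmobfwuv.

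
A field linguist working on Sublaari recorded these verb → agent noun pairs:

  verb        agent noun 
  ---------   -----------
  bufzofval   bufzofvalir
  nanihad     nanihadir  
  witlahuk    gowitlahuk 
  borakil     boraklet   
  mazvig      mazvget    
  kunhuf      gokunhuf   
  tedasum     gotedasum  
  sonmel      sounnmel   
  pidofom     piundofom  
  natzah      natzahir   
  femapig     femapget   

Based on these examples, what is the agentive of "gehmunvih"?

gehmunvhet

"gehmunvih" has last vowel 'i'. The stems whose last vowel is 'i' (femapig → femapget, borakil → boraklet, mazvig → mazvget) delete the last vowel and add -et.
The other patterns: stems whose last vowel is 'u' add the prefix go-; stems whose last vowel is 'a' add -ir; stems whose last vowel is 'e' or 'o' insert -un- after the first vowel.
So gehmunvih → gehmunvhet.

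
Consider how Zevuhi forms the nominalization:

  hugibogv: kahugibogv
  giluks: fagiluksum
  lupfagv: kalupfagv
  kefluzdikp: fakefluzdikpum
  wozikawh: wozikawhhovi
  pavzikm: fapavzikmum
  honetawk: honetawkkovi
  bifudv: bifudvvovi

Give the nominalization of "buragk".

kaburagk

lupfagv and bifudv both end in -v yet inflect differently (kalupfagv, bifudvvovi), so the final letter is not what conditions the rule; the second-to-last letter is.
"buragk" has second-to-last letter 'g'. The stems whose second-to-last letter is 'g' (lupfagv → kalupfagv, hugibogv → kahugibogv) add the prefix ka-.
So buragk → kaburagk.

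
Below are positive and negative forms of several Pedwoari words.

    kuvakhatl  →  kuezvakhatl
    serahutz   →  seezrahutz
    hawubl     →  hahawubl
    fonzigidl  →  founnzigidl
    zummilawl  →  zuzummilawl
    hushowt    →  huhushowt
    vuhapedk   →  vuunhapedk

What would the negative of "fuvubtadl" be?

fuunvubtadl

kuvakhatl and fonzigidl both end in -l yet inflect differently (kuezvakhatl, founnzigidl), so the final letter is not what conditions the rule; the second-to-last letter is.
"fuvubtadl" has second-to-last letter 'd'. The stems whose second-to-last letter is 'd' (fonzigidl → founnzigidl, vuhapedk → vuunhapedk) insert -un- after the first vowel.
So fuvubtadl → fuunvubtadl.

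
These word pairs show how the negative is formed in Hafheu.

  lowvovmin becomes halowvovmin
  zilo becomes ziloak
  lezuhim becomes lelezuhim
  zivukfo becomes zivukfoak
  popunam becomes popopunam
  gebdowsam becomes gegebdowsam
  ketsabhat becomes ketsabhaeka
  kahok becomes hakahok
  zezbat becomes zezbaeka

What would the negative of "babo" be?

zezbat and gebdowsam both have last vowel 'a' yet inflect differently (zezbaeka, gegebdowsam), so the last vowel is not what conditions the rule; the final letter is.
"babo" ends in -o. The stems ending in -o (zilo → ziloak, zivukfo → zivukfoak) add -ak.
So babo → baboak.

baboak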